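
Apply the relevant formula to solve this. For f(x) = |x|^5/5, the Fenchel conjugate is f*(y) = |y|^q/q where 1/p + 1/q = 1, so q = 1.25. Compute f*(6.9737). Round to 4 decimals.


The conjugate exponent q satisfies 1/p + 1/q = 1.
p = 5, so q = 5/(5 - 1) = 1.25
|y|^q = 6.9737^1.25 = 11.3326
f*(6.9737) = 11.3326 / 1.25 = 9.0661


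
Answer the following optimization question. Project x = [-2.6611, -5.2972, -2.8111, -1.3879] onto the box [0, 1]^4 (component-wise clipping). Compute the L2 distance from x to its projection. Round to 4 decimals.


Project each component onto [0, 1].
clip(-2.6611) = 0.0, clip(-5.2972) = 0.0, clip(-2.8111) = 0.0, clip(-1.3879) = 0.0
Projection = [0.0, 0.0, 0.0, 0.0]
Squared diffs: [7.0815, 28.0603, 7.9023, 1.9263]
Distance = sqrt(44.9704) = 6.706


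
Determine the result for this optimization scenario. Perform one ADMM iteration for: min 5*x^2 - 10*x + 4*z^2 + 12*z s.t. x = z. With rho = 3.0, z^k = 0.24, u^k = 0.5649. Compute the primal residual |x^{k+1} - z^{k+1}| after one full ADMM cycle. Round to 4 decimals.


ADMM iteration with rho = 3.0, z^k = 0.24, u^k = 0.5649
Step 1: x-update.
Minimize 5*x^2 - 10*x + (3.0/2)*(x - 0.24 + 0.5649)^2
FOC: (2*5 + 3.0)*x = 10 + 3.0*(0.24 - 0.5649)
x^{k+1} = 0.6943
Step 2: z-update.
Minimize 4*z^2 + 12*z + (3.0/2)*(0.6943 - z + 0.5649)^2
FOC: (2*4 + 3.0)*z = -12 + 3.0*(0.6943 + 0.5649)
z^{k+1} = -0.7475
Step 3: u-update.
u^{k+1} = 0.5649 + 0.6943 + 0.7475 = 2.0067
Step 4: Primal residual = |0.6943 + 0.7475| = 1.4418


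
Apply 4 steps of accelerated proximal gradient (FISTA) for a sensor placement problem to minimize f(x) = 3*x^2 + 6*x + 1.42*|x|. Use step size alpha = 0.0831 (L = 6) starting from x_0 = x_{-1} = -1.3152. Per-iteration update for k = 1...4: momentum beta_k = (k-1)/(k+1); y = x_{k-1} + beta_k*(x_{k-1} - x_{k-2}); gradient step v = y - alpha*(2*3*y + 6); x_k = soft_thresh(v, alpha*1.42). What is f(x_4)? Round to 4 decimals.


FISTA on f(x) = 3*x^2 + 6*x + 1.42*|x|
L = 6, alpha = 0.0831
Iteration 1: beta = 0.0, y = -1.3152 + 0.0*(-1.3152 + 1.3152) = -1.3152
  grad(y) = -1.8912, v = y - alpha*grad = -1.158
  prox(v) = soft_thresh(-1.158, 0.118) = -1.04
Iteration 2: beta = 0.3333, y = -1.04 + 0.3333*(-1.04 + 1.3152) = -0.9483
  grad(y) = 0.3101, v = y - alpha*grad = -0.9741
  prox(v) = soft_thresh(-0.9741, 0.118) = -0.8561
Iteration 3: beta = 0.5, y = -0.8561 + 0.5*(-0.8561 + 1.04) = -0.7641
  grad(y) = 1.4154, v = y - alpha*grad = -0.8817
  prox(v) = soft_thresh(-0.8817, 0.118) = -0.7637
Iteration 4: beta = 0.6, y = -0.7637 + 0.6*(-0.7637 + 0.8561) = -0.7083
  grad(y) = 1.7502, v = y - alpha*grad = -0.8537
  prox(v) = soft_thresh(-0.8537, 0.118) = -0.7357
f(x_4) = 3*(-0.7357)^2 + 6*(-0.7357) + 1.42*|-0.7357| = -1.7457


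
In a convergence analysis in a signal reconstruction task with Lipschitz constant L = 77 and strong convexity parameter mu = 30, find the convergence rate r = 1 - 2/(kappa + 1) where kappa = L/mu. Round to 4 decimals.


Step 1: Compute the condition number.
kappa = L/mu = 77/30 = 2.5667
Step 2: Compute the convergence rate.
r = 1 - 2/(kappa + 1) = 1 - 2*mu/(L + mu) = (L - mu)/(L + mu) = 47/107 = 0.4393


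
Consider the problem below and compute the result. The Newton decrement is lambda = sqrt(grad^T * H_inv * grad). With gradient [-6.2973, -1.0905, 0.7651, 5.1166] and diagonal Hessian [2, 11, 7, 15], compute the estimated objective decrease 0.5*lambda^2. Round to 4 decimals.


Step 1: H is diagonal, so H^(-1) * g = [-3.1487, -0.0991, 0.1093, 0.3411].
Step 2: g^T H^(-1) g = sum_i g_i^2 / H_ii
  = (-6.2973)^2/2 + (-1.0905)^2/11 + (0.7651)^2/7 + (5.1166)^2/15
  = 19.828 + 0.1081 + 0.0836 + 1.7453 = 21.765
Step 3: Objective decrease = 0.5 * g^T H^(-1) g = 10.8825


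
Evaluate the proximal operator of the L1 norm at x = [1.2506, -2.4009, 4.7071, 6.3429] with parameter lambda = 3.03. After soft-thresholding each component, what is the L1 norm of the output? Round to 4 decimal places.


Soft-thresholding with lambda = 3.03:
prox(1.2506) = sign(1.2506)*max(|1.2506| - 3.03, 0) = 0.0
prox(-2.4009) = sign(-2.4009)*max(|-2.4009| - 3.03, 0) = 0.0
prox(4.7071) = sign(4.7071)*max(|4.7071| - 3.03, 0) = 1.6771
prox(6.3429) = sign(6.3429)*max(|6.3429| - 3.03, 0) = 3.3129
prox(x) = [0.0, 0.0, 1.6771, 3.3129]
||prox(x)||_1 = 0.0 + 0.0 + 1.6771 + 3.3129 = 4.99


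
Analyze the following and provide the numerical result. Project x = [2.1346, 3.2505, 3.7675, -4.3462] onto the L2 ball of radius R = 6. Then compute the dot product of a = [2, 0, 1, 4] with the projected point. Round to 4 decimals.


Step 1: Compute ||x|| (intermediates to 6 decimals).
||x|| = sqrt(2.1346^2 + 3.2505^2 + 3.7675^2 + (-4.3462)^2) = 6.943038
Step 2: Project.
Since ||x|| > R, scale = R/||x|| = 6/6.943038 = 0.864175, proj(x) = scale * x
proj(x) = [1.844668, 2.809001, 3.255779, -3.755877]
Step 3: Dot product.
a^T * proj(x) = 2*1.844668 + 0*2.809001 + 1*3.255779 + 4*(-3.755877) = -8.0784


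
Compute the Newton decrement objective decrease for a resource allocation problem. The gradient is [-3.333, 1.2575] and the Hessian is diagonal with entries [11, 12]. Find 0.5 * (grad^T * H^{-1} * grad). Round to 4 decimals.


Step 1: H is diagonal, so H^(-1) * g = [-0.303, 0.1048].
Step 2: g^T H^(-1) g = sum_i g_i^2 / H_ii
  = (-3.333)^2/11 + (1.2575)^2/12
  = 1.0099 + 0.1318 = 1.1417
Step 3: Objective decrease = 0.5 * g^T H^(-1) g = 0.5708


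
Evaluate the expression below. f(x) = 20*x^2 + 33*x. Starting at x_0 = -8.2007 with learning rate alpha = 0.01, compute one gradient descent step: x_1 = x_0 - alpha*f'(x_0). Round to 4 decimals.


We compute the gradient at x_0 and apply the update.
f'(x) = 40*x + 33
f'(-8.2007) = 40*-8.2007 + 33 = -295.028
x_1 = -8.2007 - 0.01*-295.028 = -5.2504


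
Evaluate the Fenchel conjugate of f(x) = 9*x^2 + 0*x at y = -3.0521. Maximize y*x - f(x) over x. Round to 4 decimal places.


f*(y) = sup_x {y*x - a*x^2 - b*x} = sup_x {(y-b)*x - a*x^2}
FOC: (y - b) - 2a*x = 0 => x* = (y - b)/(2a)
x* = (-3.0521 - 0)/(2*9) = -0.1696
f*(-3.0521) = (y-b)^2/(4a) = (-3.0521 - 0)^2/(4*9)
= 9.3153/36 = 0.2588


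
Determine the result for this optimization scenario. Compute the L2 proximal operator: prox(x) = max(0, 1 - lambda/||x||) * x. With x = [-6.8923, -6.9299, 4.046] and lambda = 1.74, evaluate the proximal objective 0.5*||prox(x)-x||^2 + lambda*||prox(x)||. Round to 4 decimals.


Step 1: Compute ||x||.
||x|| = 10.5782
Step 2: Compute scaling factor.
scale = max(0, 1 - 1.74/10.5782) = 0.8355
Step 3: prox(x) = [-5.7586, -5.79, 3.3805]
||prox(x)|| = 8.8382
Step 4: Proximal objective.
0.5*||prox-x||^2 = 1.5138
lambda*||prox|| = 15.3785
Total = 16.8922


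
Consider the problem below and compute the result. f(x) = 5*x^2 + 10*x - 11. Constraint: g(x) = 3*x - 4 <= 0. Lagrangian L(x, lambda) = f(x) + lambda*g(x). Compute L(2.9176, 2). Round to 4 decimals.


Step 1: Evaluate f(x).
f(2.9176) = 5*2.9176^2 + 10*2.9176 - 11 = 60.7379
Step 2: Evaluate g(x).
g(2.9176) = 3*2.9176 - 4 = 4.7528
Step 3: Compute Lagrangian.
L = 60.7379 + 2*4.7528 = 70.2435


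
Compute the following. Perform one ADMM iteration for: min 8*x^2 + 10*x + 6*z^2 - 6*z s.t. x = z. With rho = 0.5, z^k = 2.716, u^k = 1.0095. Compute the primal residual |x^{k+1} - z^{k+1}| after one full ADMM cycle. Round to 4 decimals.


ADMM iteration with rho = 0.5, z^k = 2.716, u^k = 1.0095
Step 1: x-update.
Minimize 8*x^2 + 10*x + (0.5/2)*(x - 2.716 + 1.0095)^2
FOC: (2*8 + 0.5)*x = -10 + 0.5*(2.716 - 1.0095)
x^{k+1} = -0.5543
Step 2: z-update.
Minimize 6*z^2 - 6*z + (0.5/2)*(-0.5543 - z + 1.0095)^2
FOC: (2*6 + 0.5)*z = 6 + 0.5*(-0.5543 + 1.0095)
z^{k+1} = 0.4982
Step 3: u-update.
u^{k+1} = 1.0095 - 0.5543 - 0.4982 = -0.0431
Step 4: Primal residual = |-0.5543 - 0.4982| = 1.0526


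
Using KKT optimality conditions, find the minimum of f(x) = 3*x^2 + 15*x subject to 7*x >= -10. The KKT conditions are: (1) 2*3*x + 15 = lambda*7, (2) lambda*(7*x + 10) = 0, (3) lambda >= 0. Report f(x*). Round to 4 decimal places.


Step 1: Try lambda = 0 (constraint inactive).
x_unc = -15/(2*3) = -2.5
Check: 7*-2.5 = -17.5 < -10 -- violated!
Step 2: Constraint must be active: 7*x = -10
x* = -10/7 = -1.4286 (rounded; the exact value -10/7 is used below)
lambda = (2*3*(-10/7) + 15)/7 = 0.9184
Step 3: Compute optimal value.
f(x*) = 3*(-10/7)^2 + 15*(-10/7) = -15.3061


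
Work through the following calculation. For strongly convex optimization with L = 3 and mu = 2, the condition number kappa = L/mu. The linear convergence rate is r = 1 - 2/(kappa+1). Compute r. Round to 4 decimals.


Step 1: Compute the condition number.
kappa = L/mu = 3/2 = 1.5
Step 2: Compute the convergence rate.
r = 1 - 2/(kappa + 1) = 1 - 2*mu/(L + mu) = (L - mu)/(L + mu) = 1/5 = 0.2


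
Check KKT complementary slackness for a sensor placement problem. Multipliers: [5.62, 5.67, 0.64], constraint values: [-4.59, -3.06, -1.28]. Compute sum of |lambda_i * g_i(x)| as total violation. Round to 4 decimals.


KKT complementary slackness check:
lambda_1 * g_1 = 5.62 * -4.59 = -25.7958
lambda_2 * g_2 = 5.67 * -3.06 = -17.3502
lambda_3 * g_3 = 0.64 * -1.28 = -0.8192
Total violation = 25.7958 + 17.3502 + 0.8192 = 43.9652


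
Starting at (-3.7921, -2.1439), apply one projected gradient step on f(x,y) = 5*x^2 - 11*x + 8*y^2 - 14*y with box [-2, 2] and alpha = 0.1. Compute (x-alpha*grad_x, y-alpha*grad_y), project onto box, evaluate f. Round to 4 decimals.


Step 1: Compute gradient at (-3.7921, -2.1439).
grad_x = 2*5*-3.7921 - 11 = -48.921
grad_y = 2*8*-2.1439 - 14 = -48.3024
Step 2: Gradient step.
x_raw = -3.7921 - 0.1*-48.921 = 1.1
y_raw = -2.1439 - 0.1*-48.3024 = 2.6863
Step 3: Project onto [-2, 2].
x_proj = clip(1.1) = 1.1
y_proj = clip(2.6863) = 2.0
Step 4: Evaluate f.
f(1.1, 2.0) = -2.05


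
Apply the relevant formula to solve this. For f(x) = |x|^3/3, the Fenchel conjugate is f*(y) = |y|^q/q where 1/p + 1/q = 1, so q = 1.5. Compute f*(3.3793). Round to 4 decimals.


The conjugate exponent q satisfies 1/p + 1/q = 1.
p = 3, so q = 3/(3 - 1) = 1.5
|y|^q = 3.3793^1.5 = 6.2121
f*(3.3793) = 6.2121 / 1.5 = 4.1414


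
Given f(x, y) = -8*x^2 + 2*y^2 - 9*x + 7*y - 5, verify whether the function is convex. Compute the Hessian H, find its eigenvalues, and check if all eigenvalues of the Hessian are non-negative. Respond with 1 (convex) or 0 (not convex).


The Hessian of f(x,y) = -8*x^2 + 2*y^2 - 9*x + 7*y - 5 is:
H = [[-16, 0], [0, 4]]
Trace = -16 + 4 = -12
Determinant = -16*4 - (0)^2 = -64
Discriminant = (-12)^2 - 4*-64 = 400.0
Eigenvalues: lambda_1 = -16.0, lambda_2 = 4.0
The function is not convex.

0


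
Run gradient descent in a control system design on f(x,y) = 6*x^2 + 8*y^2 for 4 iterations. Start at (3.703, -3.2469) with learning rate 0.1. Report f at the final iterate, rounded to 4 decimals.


Gradient descent on f(x,y) = 6*x^2 + 8*y^2.
Starting point: (3.703, -3.2469), alpha = 0.1
Step 1: grad_x = 2*6*3.703 = 44.436, grad_y = 2*8*-3.2469 = -51.9504
  x_1 = 3.703 - 0.1*44.436 = -0.7406
  y_1 = -3.2469 - 0.1*-51.9504 = 1.9481
Step 2: grad_x = 2*6*-0.7406 = -8.8872, grad_y = 2*8*1.9481 = 31.1702
  x_2 = -0.7406 - 0.1*-8.8872 = 0.1481
  y_2 = 1.9481 - 0.1*31.1702 = -1.1689
Step 3: grad_x = 2*6*0.1481 = 1.7774, grad_y = 2*8*-1.1689 = -18.7021
  x_3 = 0.1481 - 0.1*1.7774 = -0.0296
  y_3 = -1.1689 - 0.1*-18.7021 = 0.7013
Step 4: grad_x = 2*6*-0.0296 = -0.3555, grad_y = 2*8*0.7013 = 11.2213
  x_4 = -0.0296 - 0.1*-0.3555 = 0.0059
  y_4 = 0.7013 - 0.1*11.2213 = -0.4208
f(0.0059, -0.4208) = 6*0.0059^2 + 8*(-0.4208)^2 = 1.4168


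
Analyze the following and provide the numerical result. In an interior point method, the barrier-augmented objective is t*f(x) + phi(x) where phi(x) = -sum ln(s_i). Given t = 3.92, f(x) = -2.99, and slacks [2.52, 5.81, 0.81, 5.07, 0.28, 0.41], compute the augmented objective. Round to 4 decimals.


Step 1: Compute log-barrier.
ln values: [0.9243, 1.7596, -0.2107, 1.6233, -1.273, -0.8916]
phi = -(0.9243 + 1.7596 - 0.2107 + 1.6233 - 1.273 - 0.8916) = -1.9319
Step 2: Compute augmented objective.
t*f(x) = 3.92*-2.99 = -11.7208
Total = -11.7208 - 1.9319 = -13.6527


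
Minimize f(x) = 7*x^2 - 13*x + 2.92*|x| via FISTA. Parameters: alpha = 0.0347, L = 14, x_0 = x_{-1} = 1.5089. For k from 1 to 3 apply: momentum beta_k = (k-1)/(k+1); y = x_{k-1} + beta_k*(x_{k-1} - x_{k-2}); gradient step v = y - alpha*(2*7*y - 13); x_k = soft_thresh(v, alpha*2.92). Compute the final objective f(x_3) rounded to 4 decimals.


FISTA on f(x) = 7*x^2 - 13*x + 2.92*|x|
L = 14, alpha = 0.0347
Iteration 1: beta = 0.0, y = 1.5089 + 0.0*(1.5089 - 1.5089) = 1.5089
  grad(y) = 8.1246, v = y - alpha*grad = 1.227
  prox(v) = soft_thresh(1.227, 0.1013) = 1.1257
Iteration 2: beta = 0.3333, y = 1.1257 + 0.3333*(1.1257 - 1.5089) = 0.9979
  grad(y) = 0.9706, v = y - alpha*grad = 0.9642
  prox(v) = soft_thresh(0.9642, 0.1013) = 0.8629
Iteration 3: beta = 0.5, y = 0.8629 + 0.5*(0.8629 - 1.1257) = 0.7315
  grad(y) = -2.7587, v = y - alpha*grad = 0.8272
  prox(v) = soft_thresh(0.8272, 0.1013) = 0.7259
f(x_3) = 7*0.7259^2 - 13*0.7259 + 2.92*|0.7259| = -3.6286


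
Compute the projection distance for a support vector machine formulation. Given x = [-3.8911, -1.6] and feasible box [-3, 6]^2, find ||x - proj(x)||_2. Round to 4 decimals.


Project each component onto [-3, 6].
clip(-3.8911) = -3.0, clip(-1.6) = -1.6
Projection = [-3.0, -1.6]
Squared diffs: [0.7941, 0.0]
Distance = sqrt(0.7941) = 0.8911


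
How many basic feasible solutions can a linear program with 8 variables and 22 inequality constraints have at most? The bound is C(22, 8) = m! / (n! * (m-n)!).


Each vertex corresponds to some choice of n active constraints out of m, so the number of vertices is at most C(m, n) = m! / (n!(m-n)!).
m = 22, n = 8
Numerator: 22 * 21 * 20 * 19 * 18 * 17 * 16 * 15
Denominator: 8! = 40320
C(22, 8) = 319770


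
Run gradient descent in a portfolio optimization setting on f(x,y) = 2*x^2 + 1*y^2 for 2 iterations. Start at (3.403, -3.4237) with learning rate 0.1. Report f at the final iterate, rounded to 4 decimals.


Gradient descent on f(x,y) = 2*x^2 + 1*y^2.
Starting point: (3.403, -3.4237), alpha = 0.1
Step 1: grad_x = 2*2*3.403 = 13.612, grad_y = 2*1*-3.4237 = -6.8474
  x_1 = 3.403 - 0.1*13.612 = 2.0418
  y_1 = -3.4237 - 0.1*-6.8474 = -2.739
Step 2: grad_x = 2*2*2.0418 = 8.1672, grad_y = 2*1*-2.739 = -5.4779
  x_2 = 2.0418 - 0.1*8.1672 = 1.2251
  y_2 = -2.739 - 0.1*-5.4779 = -2.1912
f(1.2251, -2.1912) = 2*1.2251^2 + 1*(-2.1912)^2 = 7.8029


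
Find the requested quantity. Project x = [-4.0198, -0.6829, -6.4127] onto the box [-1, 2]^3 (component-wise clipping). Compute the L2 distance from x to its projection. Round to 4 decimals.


Project each component onto [-1, 2].
clip(-4.0198) = -1.0, clip(-0.6829) = -0.6829, clip(-6.4127) = -1.0
Projection = [-1.0, -0.6829, -1.0]
Squared diffs: [9.1192, 0.0, 29.2973]
Distance = sqrt(38.4165) = 6.1981


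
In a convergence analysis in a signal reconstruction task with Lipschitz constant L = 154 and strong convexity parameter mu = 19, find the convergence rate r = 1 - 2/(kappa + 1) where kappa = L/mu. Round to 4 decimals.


Step 1: Compute the condition number.
kappa = L/mu = 154/19 = 8.1053
Step 2: Compute the convergence rate.
r = 1 - 2/(kappa + 1) = 1 - 2*mu/(L + mu) = (L - mu)/(L + mu) = 135/173 = 0.7803


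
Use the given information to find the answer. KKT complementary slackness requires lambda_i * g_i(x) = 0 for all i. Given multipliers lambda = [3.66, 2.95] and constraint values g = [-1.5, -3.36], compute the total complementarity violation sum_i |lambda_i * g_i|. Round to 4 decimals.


KKT complementary slackness check:
lambda_1 * g_1 = 3.66 * -1.5 = -5.49
lambda_2 * g_2 = 2.95 * -3.36 = -9.912
Total violation = 5.49 + 9.912 = 15.402


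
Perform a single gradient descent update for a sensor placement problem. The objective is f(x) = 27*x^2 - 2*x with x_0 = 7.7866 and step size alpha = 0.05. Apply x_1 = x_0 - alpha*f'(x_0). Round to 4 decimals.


We compute the gradient at x_0 and apply the update.
f'(x) = 54*x - 2
f'(7.7866) = 54*7.7866 - 2 = 418.4764
x_1 = 7.7866 - 0.05*418.4764 = -13.1372


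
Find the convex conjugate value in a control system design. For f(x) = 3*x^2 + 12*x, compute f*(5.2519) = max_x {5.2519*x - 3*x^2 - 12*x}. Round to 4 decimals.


f*(y) = sup_x {y*x - a*x^2 - b*x} = sup_x {(y-b)*x - a*x^2}
FOC: (y - b) - 2a*x = 0 => x* = (y - b)/(2a)
x* = (5.2519 - 12)/(2*3) = -1.1247
f*(5.2519) = (y-b)^2/(4a) = (5.2519 - 12)^2/(4*3)
= 45.5369/12 = 3.7947


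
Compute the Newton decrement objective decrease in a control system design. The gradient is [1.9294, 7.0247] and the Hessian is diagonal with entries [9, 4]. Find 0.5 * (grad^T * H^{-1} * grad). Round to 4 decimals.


Step 1: H is diagonal, so H^(-1) * g = [0.2144, 1.7562].
Step 2: g^T H^(-1) g = sum_i g_i^2 / H_ii
  = (1.9294)^2/9 + (7.0247)^2/4
  = 0.4136 + 12.3366 = 12.7502
Step 3: Objective decrease = 0.5 * g^T H^(-1) g = 6.3751


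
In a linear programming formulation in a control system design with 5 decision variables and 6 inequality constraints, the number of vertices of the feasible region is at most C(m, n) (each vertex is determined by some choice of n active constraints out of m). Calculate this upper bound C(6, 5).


Each vertex corresponds to some choice of n active constraints out of m, so the number of vertices is at most C(m, n) = m! / (n!(m-n)!).
m = 6, n = 5
Numerator: 6 * 5 * 4 * 3 * 2
Denominator: 5! = 120
C(6, 5) = 6


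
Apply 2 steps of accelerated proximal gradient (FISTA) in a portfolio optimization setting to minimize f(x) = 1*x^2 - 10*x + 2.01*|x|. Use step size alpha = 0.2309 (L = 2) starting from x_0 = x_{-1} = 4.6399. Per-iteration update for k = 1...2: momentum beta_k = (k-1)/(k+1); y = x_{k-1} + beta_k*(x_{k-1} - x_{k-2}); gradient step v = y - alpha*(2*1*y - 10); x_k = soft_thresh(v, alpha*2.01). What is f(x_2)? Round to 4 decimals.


FISTA on f(x) = 1*x^2 - 10*x + 2.01*|x|
L = 2, alpha = 0.2309
Iteration 1: beta = 0.0, y = 4.6399 + 0.0*(4.6399 - 4.6399) = 4.6399
  grad(y) = -0.7202, v = y - alpha*grad = 4.8062
  prox(v) = soft_thresh(4.8062, 0.4641) = 4.3421
Iteration 2: beta = 0.3333, y = 4.3421 + 0.3333*(4.3421 - 4.6399) = 4.2428
  grad(y) = -1.5144, v = y - alpha*grad = 4.5925
  prox(v) = soft_thresh(4.5925, 0.4641) = 4.1284
f(x_2) = 1*4.1284^2 - 10*4.1284 + 2.01*|4.1284| = -15.9422


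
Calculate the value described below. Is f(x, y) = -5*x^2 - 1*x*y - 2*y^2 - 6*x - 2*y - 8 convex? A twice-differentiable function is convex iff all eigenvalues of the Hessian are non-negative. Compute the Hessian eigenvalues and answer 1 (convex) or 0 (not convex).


The Hessian of f(x,y) = -5*x^2 - 1*x*y - 2*y^2 - 6*x - 2*y - 8 is:
H = [[-10, -1], [-1, -4]]
Trace = -10 - 4 = -14
Determinant = -10*-4 - (-1)^2 = 39
Discriminant = (-14)^2 - 4*39 = 40.0
Eigenvalues: lambda_1 = -10.1623, lambda_2 = -3.8377
The function is not convex.

0


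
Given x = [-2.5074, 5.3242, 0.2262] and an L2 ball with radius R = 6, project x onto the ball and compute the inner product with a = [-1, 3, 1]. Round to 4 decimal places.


Step 1: Compute ||x|| (intermediates to 6 decimals).
||x|| = sqrt((-2.5074)^2 + 5.3242^2 + 0.2262^2) = 5.889425
Step 2: Project.
Since ||x|| <= R, proj = x (no scaling needed).
proj(x) = [-2.5074, 5.3242, 0.2262]
Step 3: Dot product.
a^T * proj(x) = -1*(-2.5074) + 3*5.3242 + 1*0.2262 = 18.7062


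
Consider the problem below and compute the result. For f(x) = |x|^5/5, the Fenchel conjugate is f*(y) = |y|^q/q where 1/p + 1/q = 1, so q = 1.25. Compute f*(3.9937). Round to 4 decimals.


The conjugate exponent q satisfies 1/p + 1/q = 1.
p = 5, so q = 5/(5 - 1) = 1.25
|y|^q = 3.9937^1.25 = 5.6457
f*(3.9937) = 5.6457 / 1.25 = 4.5166


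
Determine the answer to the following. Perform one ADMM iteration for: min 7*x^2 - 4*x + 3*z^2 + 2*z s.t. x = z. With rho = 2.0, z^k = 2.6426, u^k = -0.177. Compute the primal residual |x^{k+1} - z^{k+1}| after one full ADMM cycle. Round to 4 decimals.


ADMM iteration with rho = 2.0, z^k = 2.6426, u^k = -0.177
Step 1: x-update.
Minimize 7*x^2 - 4*x + (2.0/2)*(x - 2.6426 - 0.177)^2
FOC: (2*7 + 2.0)*x = 4 + 2.0*(2.6426 + 0.177)
x^{k+1} = 0.6025
Step 2: z-update.
Minimize 3*z^2 + 2*z + (2.0/2)*(0.6025 - z - 0.177)^2
FOC: (2*3 + 2.0)*z = -2 + 2.0*(0.6025 - 0.177)
z^{k+1} = -0.1436
Step 3: u-update.
u^{k+1} = -0.177 + 0.6025 + 0.1436 = 0.5691
Step 4: Primal residual = |0.6025 + 0.1436| = 0.7461


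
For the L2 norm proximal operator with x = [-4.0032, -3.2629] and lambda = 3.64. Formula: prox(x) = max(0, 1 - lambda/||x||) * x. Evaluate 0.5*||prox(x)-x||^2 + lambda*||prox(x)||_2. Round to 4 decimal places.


Step 1: Compute ||x||.
||x|| = 5.1645
Step 2: Compute scaling factor.
scale = max(0, 1 - 3.64/5.1645) = 0.2952
Step 3: prox(x) = [-1.1817, -0.9632]
||prox(x)|| = 1.5245
Step 4: Proximal objective.
0.5*||prox-x||^2 = 6.6248
lambda*||prox|| = 5.5492
Total = 12.174


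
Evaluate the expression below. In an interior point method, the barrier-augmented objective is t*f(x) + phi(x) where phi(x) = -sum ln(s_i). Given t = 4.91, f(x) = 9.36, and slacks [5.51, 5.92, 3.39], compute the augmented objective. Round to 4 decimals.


Step 1: Compute log-barrier.
ln values: [1.7066, 1.7783, 1.2208]
phi = -(1.7066 + 1.7783 + 1.2208) = -4.7057
Step 2: Compute augmented objective.
t*f(x) = 4.91*9.36 = 45.9576
Total = 45.9576 - 4.7057 = 41.2519


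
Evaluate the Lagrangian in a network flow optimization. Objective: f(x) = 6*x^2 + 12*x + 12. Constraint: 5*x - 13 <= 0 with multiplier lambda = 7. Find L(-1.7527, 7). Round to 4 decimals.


Step 1: Evaluate f(x).
f(-1.7527) = 6*(-1.7527)^2 + 12*(-1.7527) + 12 = 9.3993
Step 2: Evaluate g(x).
g(-1.7527) = 5*-1.7527 - 13 = -21.7635
Step 3: Compute Lagrangian.
L = 9.3993 + 7*-21.7635 = -142.9452


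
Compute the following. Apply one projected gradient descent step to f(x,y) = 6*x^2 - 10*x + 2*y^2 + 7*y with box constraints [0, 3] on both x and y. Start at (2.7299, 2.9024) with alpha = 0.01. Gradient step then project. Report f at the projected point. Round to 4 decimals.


Step 1: Compute gradient at (2.7299, 2.9024).
grad_x = 2*6*2.7299 - 10 = 22.7588
grad_y = 2*2*2.9024 + 7 = 18.6096
Step 2: Gradient step.
x_raw = 2.7299 - 0.01*22.7588 = 2.5023
y_raw = 2.9024 - 0.01*18.6096 = 2.7163
Step 3: Project onto [0, 3].
x_proj = clip(2.5023) = 2.5023
y_proj = clip(2.7163) = 2.7163
Step 4: Evaluate f.
f(2.5023, 2.7163) = 46.317


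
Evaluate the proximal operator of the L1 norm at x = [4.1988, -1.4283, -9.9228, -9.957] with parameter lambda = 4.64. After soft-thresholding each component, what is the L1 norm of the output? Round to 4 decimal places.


Soft-thresholding with lambda = 4.64:
prox(4.1988) = sign(4.1988)*max(|4.1988| - 4.64, 0) = 0.0
prox(-1.4283) = sign(-1.4283)*max(|-1.4283| - 4.64, 0) = 0.0
prox(-9.9228) = sign(-9.9228)*max(|-9.9228| - 4.64, 0) = -5.2828
prox(-9.957) = sign(-9.957)*max(|-9.957| - 4.64, 0) = -5.317
prox(x) = [0.0, 0.0, -5.2828, -5.317]
||prox(x)||_1 = 0.0 + 0.0 + 5.2828 + 5.317 = 10.5998


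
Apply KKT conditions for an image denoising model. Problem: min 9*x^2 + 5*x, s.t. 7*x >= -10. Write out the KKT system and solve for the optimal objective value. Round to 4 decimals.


Step 1: Try lambda = 0 (constraint inactive).
Stationarity: 2*9*x + 5 = 0
x* = -5/(2*9) = -5/18 = -0.2778 (rounded; the exact value -5/18 is used below)
Check constraint: 7*-0.2778 = -1.9446 >= -10 -- satisfied.
Step 2: Compute optimal value.
f(x*) = 9*(-5/18)^2 + 5*(-5/18) = -0.6944


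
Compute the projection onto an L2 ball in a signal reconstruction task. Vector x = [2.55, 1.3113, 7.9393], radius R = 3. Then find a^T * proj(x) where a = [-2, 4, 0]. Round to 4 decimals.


Step 1: Compute ||x|| (intermediates to 6 decimals).
||x|| = sqrt(2.55^2 + 1.3113^2 + 7.9393^2) = 8.441238
Step 2: Project.
Since ||x|| > R, scale = R/||x|| = 3/8.441238 = 0.355398, proj(x) = scale * x
proj(x) = [0.906265, 0.466033, 2.821611]
Step 3: Dot product.
a^T * proj(x) = -2*0.906265 + 4*0.466033 + 0*2.821611 = 0.0516


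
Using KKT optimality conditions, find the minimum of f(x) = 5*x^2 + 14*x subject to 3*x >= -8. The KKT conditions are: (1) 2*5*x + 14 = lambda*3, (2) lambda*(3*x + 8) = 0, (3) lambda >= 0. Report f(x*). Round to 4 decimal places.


Step 1: Try lambda = 0 (constraint inactive).
Stationarity: 2*5*x + 14 = 0
x* = -14/(2*5) = -1.4
Check constraint: 3*-1.4 = -4.2 >= -8 -- satisfied.
Step 2: Compute optimal value.
f(x*) = 5*(-1.4)^2 + 14*(-1.4) = -9.8


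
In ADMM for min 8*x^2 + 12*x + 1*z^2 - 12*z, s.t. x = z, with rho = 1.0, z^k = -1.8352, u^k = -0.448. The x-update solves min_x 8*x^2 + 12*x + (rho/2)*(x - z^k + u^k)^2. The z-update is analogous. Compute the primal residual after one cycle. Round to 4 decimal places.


ADMM iteration with rho = 1.0, z^k = -1.8352, u^k = -0.448
Step 1: x-update.
Minimize 8*x^2 + 12*x + (1.0/2)*(x + 1.8352 - 0.448)^2
FOC: (2*8 + 1.0)*x = -12 + 1.0*(-1.8352 + 0.448)
x^{k+1} = -0.7875
Step 2: z-update.
Minimize 1*z^2 - 12*z + (1.0/2)*(-0.7875 - z - 0.448)^2
FOC: (2*1 + 1.0)*z = 12 + 1.0*(-0.7875 - 0.448)
z^{k+1} = 3.5882
Step 3: u-update.
u^{k+1} = -0.448 - 0.7875 - 3.5882 = -4.8237
Step 4: Primal residual = |-0.7875 - 3.5882| = 4.3757


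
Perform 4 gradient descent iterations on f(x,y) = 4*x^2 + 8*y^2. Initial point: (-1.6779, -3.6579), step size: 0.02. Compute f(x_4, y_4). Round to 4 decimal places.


Gradient descent on f(x,y) = 4*x^2 + 8*y^2.
Starting point: (-1.6779, -3.6579), alpha = 0.02
Step 1: grad_x = 2*4*-1.6779 = -13.4232, grad_y = 2*8*-3.6579 = -58.5264
  x_1 = -1.6779 - 0.02*-13.4232 = -1.4094
  y_1 = -3.6579 - 0.02*-58.5264 = -2.4874
Step 2: grad_x = 2*4*-1.4094 = -11.2755, grad_y = 2*8*-2.4874 = -39.798
  x_2 = -1.4094 - 0.02*-11.2755 = -1.1839
  y_2 = -2.4874 - 0.02*-39.798 = -1.6914
Step 3: grad_x = 2*4*-1.1839 = -9.4714, grad_y = 2*8*-1.6914 = -27.0626
  x_3 = -1.1839 - 0.02*-9.4714 = -0.9945
  y_3 = -1.6914 - 0.02*-27.0626 = -1.1502
Step 4: grad_x = 2*4*-0.9945 = -7.956, grad_y = 2*8*-1.1502 = -18.4026
  x_4 = -0.9945 - 0.02*-7.956 = -0.8354
  y_4 = -1.1502 - 0.02*-18.4026 = -0.7821
f(-0.8354, -0.7821) = 4*(-0.8354)^2 + 8*(-0.7821)^2 = 7.685


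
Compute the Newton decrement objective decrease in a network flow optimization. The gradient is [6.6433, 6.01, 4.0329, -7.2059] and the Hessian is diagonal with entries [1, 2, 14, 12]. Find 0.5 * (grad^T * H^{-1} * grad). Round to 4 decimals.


Step 1: H is diagonal, so H^(-1) * g = [6.6433, 3.005, 0.2881, -0.6005].
Step 2: g^T H^(-1) g = sum_i g_i^2 / H_ii
  = (6.6433)^2/1 + (6.01)^2/2 + (4.0329)^2/14 + (-7.2059)^2/12
  = 44.1334 + 18.0601 + 1.1617 + 4.3271 = 67.6823
Step 3: Objective decrease = 0.5 * g^T H^(-1) g = 33.8412


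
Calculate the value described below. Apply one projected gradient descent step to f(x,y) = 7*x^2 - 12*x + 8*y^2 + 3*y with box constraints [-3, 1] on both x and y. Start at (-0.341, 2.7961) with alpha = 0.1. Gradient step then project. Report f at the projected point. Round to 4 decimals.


Step 1: Compute gradient at (-0.341, 2.7961).
grad_x = 2*7*-0.341 - 12 = -16.774
grad_y = 2*8*2.7961 + 3 = 47.7376
Step 2: Gradient step.
x_raw = -0.341 - 0.1*-16.774 = 1.3364
y_raw = 2.7961 - 0.1*47.7376 = -1.9777
Step 3: Project onto [-3, 1].
x_proj = clip(1.3364) = 1.0
y_proj = clip(-1.9777) = -1.9777
Step 4: Evaluate f.
f(1.0, -1.9777) = 20.3561


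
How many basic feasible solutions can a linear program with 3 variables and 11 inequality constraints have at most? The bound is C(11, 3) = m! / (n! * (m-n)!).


Each vertex corresponds to some choice of n active constraints out of m, so the number of vertices is at most C(m, n) = m! / (n!(m-n)!).
m = 11, n = 3
Numerator: 11 * 10 * 9
Denominator: 3! = 6
C(11, 3) = 165


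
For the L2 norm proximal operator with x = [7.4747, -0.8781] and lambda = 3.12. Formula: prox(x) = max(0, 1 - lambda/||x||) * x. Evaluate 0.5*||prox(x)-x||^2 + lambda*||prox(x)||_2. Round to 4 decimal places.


Step 1: Compute ||x||.
||x|| = 7.5261
Step 2: Compute scaling factor.
scale = max(0, 1 - 3.12/7.5261) = 0.5854
Step 3: prox(x) = [4.376, -0.5141]
||prox(x)|| = 4.4061
Step 4: Proximal objective.
0.5*||prox-x||^2 = 4.8672
lambda*||prox|| = 13.747
Total = 18.6142


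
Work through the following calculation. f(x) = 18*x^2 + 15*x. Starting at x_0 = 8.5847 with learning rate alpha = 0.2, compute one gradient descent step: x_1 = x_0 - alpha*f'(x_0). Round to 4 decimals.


We compute the gradient at x_0 and apply the update.
f'(x) = 36*x + 15
f'(8.5847) = 36*8.5847 + 15 = 324.0492
x_1 = 8.5847 - 0.2*324.0492 = -56.2251


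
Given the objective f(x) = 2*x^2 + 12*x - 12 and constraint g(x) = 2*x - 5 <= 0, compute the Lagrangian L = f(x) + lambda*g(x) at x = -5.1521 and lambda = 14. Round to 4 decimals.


Step 1: Evaluate f(x).
f(-5.1521) = 2*(-5.1521)^2 + 12*(-5.1521) - 12 = -20.7369
Step 2: Evaluate g(x).
g(-5.1521) = 2*-5.1521 - 5 = -15.3042
Step 3: Compute Lagrangian.
L = -20.7369 + 14*-15.3042 = -234.9957


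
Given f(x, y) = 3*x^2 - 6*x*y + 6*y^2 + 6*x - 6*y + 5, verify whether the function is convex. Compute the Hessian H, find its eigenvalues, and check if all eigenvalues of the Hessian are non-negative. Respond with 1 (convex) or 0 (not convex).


The Hessian of f(x,y) = 3*x^2 - 6*x*y + 6*y^2 + 6*x - 6*y + 5 is:
H = [[6, -6], [-6, 12]]
Trace = 6 + 12 = 18
Determinant = 6*12 - (-6)^2 = 36
Discriminant = (18)^2 - 4*36 = 180.0
Eigenvalues: lambda_1 = 2.2918, lambda_2 = 15.7082
The function is convex.

1


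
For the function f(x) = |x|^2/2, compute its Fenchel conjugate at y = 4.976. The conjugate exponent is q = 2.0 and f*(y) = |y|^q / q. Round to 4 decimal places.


The conjugate exponent q satisfies 1/p + 1/q = 1.
p = 2, so q = 2/(2 - 1) = 2.0
|y|^q = 4.976^2.0 = 24.7606
f*(4.976) = 24.7606 / 2.0 = 12.3803


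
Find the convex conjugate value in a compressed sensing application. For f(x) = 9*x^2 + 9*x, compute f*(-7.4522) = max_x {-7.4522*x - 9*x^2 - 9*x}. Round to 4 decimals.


f*(y) = sup_x {y*x - a*x^2 - b*x} = sup_x {(y-b)*x - a*x^2}
FOC: (y - b) - 2a*x = 0 => x* = (y - b)/(2a)
x* = (-7.4522 - 9)/(2*9) = -0.914
f*(-7.4522) = (y-b)^2/(4a) = (-7.4522 - 9)^2/(4*9)
= 270.6749/36 = 7.5187


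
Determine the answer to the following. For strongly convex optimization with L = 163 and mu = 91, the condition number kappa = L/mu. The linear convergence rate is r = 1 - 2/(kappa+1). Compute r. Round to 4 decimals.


Step 1: Compute the condition number.
kappa = L/mu = 163/91 = 1.7912
Step 2: Compute the convergence rate.
r = 1 - 2/(kappa + 1) = 1 - 2*mu/(L + mu) = (L - mu)/(L + mu) = 72/254 = 0.2835


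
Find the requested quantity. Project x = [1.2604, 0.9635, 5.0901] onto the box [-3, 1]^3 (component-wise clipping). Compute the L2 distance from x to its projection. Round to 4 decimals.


Project each component onto [-3, 1].
clip(1.2604) = 1.0, clip(0.9635) = 0.9635, clip(5.0901) = 1.0
Projection = [1.0, 0.9635, 1.0]
Squared diffs: [0.0678, 0.0, 16.7289]
Distance = sqrt(16.7967) = 4.0984


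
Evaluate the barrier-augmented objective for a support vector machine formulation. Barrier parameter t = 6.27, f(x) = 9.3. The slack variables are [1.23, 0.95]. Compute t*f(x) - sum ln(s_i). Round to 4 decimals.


Step 1: Compute log-barrier.
ln values: [0.207, -0.0513]
phi = -(0.207 - 0.0513) = -0.1557
Step 2: Compute augmented objective.
t*f(x) = 6.27*9.3 = 58.311
Total = 58.311 - 0.1557 = 58.1553


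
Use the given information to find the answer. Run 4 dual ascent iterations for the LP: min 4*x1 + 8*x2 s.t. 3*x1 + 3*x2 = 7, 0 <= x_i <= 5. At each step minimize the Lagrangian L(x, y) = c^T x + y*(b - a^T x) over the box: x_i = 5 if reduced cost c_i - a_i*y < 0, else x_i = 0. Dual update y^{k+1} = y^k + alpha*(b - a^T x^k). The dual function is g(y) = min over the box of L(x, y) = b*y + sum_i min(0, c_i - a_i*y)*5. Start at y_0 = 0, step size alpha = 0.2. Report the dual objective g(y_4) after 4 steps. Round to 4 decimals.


Dual ascent for LP: min 4*x1 + 8*x2, 3*x1 + 3*x2 = 7, 0 <= x_i <= 5
Step 1: y^k = 0.0, reduced costs: (4.0, 8.0)
  x^k = (0.0, 0.0), subgradient = b - a^T x = 7.0
  y^{k+1} = 0.0 + 0.2*7.0 = 1.4
Step 2: y^k = 1.4, reduced costs: (-0.2, 3.8)
  x^k = (5.0, 0.0), subgradient = b - a^T x = -8.0
  y^{k+1} = 1.4 + 0.2*-8.0 = -0.2
Step 3: y^k = -0.2, reduced costs: (4.6, 8.6)
  x^k = (0.0, 0.0), subgradient = b - a^T x = 7.0
  y^{k+1} = -0.2 + 0.2*7.0 = 1.2
Step 4: y^k = 1.2, reduced costs: (0.4, 4.4)
  x^k = (0.0, 0.0), subgradient = b - a^T x = 7.0
  y^{k+1} = 1.2 + 0.2*7.0 = 2.6
Dual objective at y_4 = 2.6: reduced costs (-3.8, 0.2), box minimizer x = (5.0, 0.0)
g(y_4) = b*y + (c1 - a1*y)*x1 + (c2 - a2*y)*x2 = 7*2.6 + (-3.8)*5.0 + 0.2*0.0 = 18.2 - 19.0 + 0.0 = -0.8


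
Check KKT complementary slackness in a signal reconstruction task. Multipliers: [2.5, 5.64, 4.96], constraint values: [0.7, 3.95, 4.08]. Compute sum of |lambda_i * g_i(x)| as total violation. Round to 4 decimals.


KKT complementary slackness check:
lambda_1 * g_1 = 2.5 * 0.7 = 1.75
lambda_2 * g_2 = 5.64 * 3.95 = 22.278
lambda_3 * g_3 = 4.96 * 4.08 = 20.2368
Total violation = 1.75 + 22.278 + 20.2368 = 44.2648


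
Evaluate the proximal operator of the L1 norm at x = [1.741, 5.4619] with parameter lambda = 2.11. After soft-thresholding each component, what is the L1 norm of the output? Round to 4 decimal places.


Soft-thresholding with lambda = 2.11:
prox(1.741) = sign(1.741)*max(|1.741| - 2.11, 0) = 0.0
prox(5.4619) = sign(5.4619)*max(|5.4619| - 2.11, 0) = 3.3519
prox(x) = [0.0, 3.3519]
||prox(x)||_1 = 0.0 + 3.3519 = 3.3519


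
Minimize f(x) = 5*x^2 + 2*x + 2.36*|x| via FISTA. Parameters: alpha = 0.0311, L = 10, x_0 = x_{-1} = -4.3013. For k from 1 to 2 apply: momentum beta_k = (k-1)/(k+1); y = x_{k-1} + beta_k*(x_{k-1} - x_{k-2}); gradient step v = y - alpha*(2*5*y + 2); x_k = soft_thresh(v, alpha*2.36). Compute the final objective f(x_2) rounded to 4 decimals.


FISTA on f(x) = 5*x^2 + 2*x + 2.36*|x|
L = 10, alpha = 0.0311
Iteration 1: beta = 0.0, y = -4.3013 + 0.0*(-4.3013 + 4.3013) = -4.3013
  grad(y) = -41.013, v = y - alpha*grad = -3.0258
  prox(v) = soft_thresh(-3.0258, 0.0734) = -2.9524
Iteration 2: beta = 0.3333, y = -2.9524 + 0.3333*(-2.9524 + 4.3013) = -2.5028
  grad(y) = -23.0277, v = y - alpha*grad = -1.7866
  prox(v) = soft_thresh(-1.7866, 0.0734) = -1.7132
f(x_2) = 5*(-1.7132)^2 + 2*(-1.7132) + 2.36*|-1.7132| = 15.2922


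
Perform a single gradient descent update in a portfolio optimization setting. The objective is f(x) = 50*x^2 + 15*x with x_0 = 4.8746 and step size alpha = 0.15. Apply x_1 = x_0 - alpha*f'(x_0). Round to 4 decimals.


We compute the gradient at x_0 and apply the update.
f'(x) = 100*x + 15
f'(4.8746) = 100*4.8746 + 15 = 502.46
x_1 = 4.8746 - 0.15*502.46 = -70.4944


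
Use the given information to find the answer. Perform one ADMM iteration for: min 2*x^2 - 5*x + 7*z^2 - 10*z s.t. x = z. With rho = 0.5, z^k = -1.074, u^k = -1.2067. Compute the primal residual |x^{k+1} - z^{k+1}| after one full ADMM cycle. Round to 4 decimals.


ADMM iteration with rho = 0.5, z^k = -1.074, u^k = -1.2067
Step 1: x-update.
Minimize 2*x^2 - 5*x + (0.5/2)*(x + 1.074 - 1.2067)^2
FOC: (2*2 + 0.5)*x = 5 + 0.5*(-1.074 + 1.2067)
x^{k+1} = 1.1259
Step 2: z-update.
Minimize 7*z^2 - 10*z + (0.5/2)*(1.1259 - z - 1.2067)^2
FOC: (2*7 + 0.5)*z = 10 + 0.5*(1.1259 - 1.2067)
z^{k+1} = 0.6869
Step 3: u-update.
u^{k+1} = -1.2067 + 1.1259 - 0.6869 = -0.7677
Step 4: Primal residual = |1.1259 - 0.6869| = 0.439


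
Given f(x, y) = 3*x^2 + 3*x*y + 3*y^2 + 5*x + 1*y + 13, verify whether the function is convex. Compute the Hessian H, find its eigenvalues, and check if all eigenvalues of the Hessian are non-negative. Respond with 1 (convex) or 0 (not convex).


The Hessian of f(x,y) = 3*x^2 + 3*x*y + 3*y^2 + 5*x + 1*y + 13 is:
H = [[6, 3], [3, 6]]
Trace = 6 + 6 = 12
Determinant = 6*6 - (3)^2 = 27
Discriminant = (12)^2 - 4*27 = 36.0
Eigenvalues: lambda_1 = 3.0, lambda_2 = 9.0
The function is convex.

1


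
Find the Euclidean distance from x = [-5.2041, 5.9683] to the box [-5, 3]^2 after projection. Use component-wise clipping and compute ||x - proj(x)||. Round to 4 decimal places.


Project each component onto [-5, 3].
clip(-5.2041) = -5.0, clip(5.9683) = 3.0
Projection = [-5.0, 3.0]
Squared diffs: [0.0417, 8.8108]
Distance = sqrt(8.8525) = 2.9753


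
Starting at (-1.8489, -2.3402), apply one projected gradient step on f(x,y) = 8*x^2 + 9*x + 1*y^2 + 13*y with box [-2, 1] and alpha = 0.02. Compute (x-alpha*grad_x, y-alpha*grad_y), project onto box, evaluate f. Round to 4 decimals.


Step 1: Compute gradient at (-1.8489, -2.3402).
grad_x = 2*8*-1.8489 + 9 = -20.5824
grad_y = 2*1*-2.3402 + 13 = 8.3196
Step 2: Gradient step.
x_raw = -1.8489 - 0.02*-20.5824 = -1.4373
y_raw = -2.3402 - 0.02*8.3196 = -2.5066
Step 3: Project onto [-2, 1].
x_proj = clip(-1.4373) = -1.4373
y_proj = clip(-2.5066) = -2.0
Step 4: Evaluate f.
f(-1.4373, -2.0) = -18.4097


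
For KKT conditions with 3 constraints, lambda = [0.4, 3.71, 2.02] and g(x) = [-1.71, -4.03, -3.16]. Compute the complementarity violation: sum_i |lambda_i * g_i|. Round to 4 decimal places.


KKT complementary slackness check:
lambda_1 * g_1 = 0.4 * -1.71 = -0.684
lambda_2 * g_2 = 3.71 * -4.03 = -14.9513
lambda_3 * g_3 = 2.02 * -3.16 = -6.3832
Total violation = 0.684 + 14.9513 + 6.3832 = 22.0185


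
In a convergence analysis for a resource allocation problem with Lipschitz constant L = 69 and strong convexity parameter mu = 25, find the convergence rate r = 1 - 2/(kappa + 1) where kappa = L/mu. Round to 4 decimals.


Step 1: Compute the condition number.
kappa = L/mu = 69/25 = 2.76
Step 2: Compute the convergence rate.
r = 1 - 2/(kappa + 1) = 1 - 2*mu/(L + mu) = (L - mu)/(L + mu) = 44/94 = 0.4681


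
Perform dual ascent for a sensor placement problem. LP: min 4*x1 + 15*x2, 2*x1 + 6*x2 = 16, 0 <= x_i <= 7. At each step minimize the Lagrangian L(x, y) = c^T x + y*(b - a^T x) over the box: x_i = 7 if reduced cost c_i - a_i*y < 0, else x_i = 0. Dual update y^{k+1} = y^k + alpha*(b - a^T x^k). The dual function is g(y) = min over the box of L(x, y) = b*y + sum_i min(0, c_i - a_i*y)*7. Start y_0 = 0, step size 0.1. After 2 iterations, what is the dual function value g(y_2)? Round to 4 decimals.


Dual ascent for LP: min 4*x1 + 15*x2, 2*x1 + 6*x2 = 16, 0 <= x_i <= 7
Step 1: y^k = 0.0, reduced costs: (4.0, 15.0)
  x^k = (0.0, 0.0), subgradient = b - a^T x = 16.0
  y^{k+1} = 0.0 + 0.1*16.0 = 1.6
Step 2: y^k = 1.6, reduced costs: (0.8, 5.4)
  x^k = (0.0, 0.0), subgradient = b - a^T x = 16.0
  y^{k+1} = 1.6 + 0.1*16.0 = 3.2
Dual objective at y_2 = 3.2: reduced costs (-2.4, -4.2), box minimizer x = (7.0, 7.0)
g(y_2) = b*y + (c1 - a1*y)*x1 + (c2 - a2*y)*x2 = 16*3.2 + (-2.4)*7.0 + (-4.2)*7.0 = 51.2 - 16.8 - 29.4 = 5.0


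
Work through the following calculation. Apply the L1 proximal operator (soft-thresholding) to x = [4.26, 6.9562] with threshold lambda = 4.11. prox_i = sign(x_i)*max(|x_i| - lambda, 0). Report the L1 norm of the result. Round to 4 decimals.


Soft-thresholding with lambda = 4.11:
prox(4.26) = sign(4.26)*max(|4.26| - 4.11, 0) = 0.15
prox(6.9562) = sign(6.9562)*max(|6.9562| - 4.11, 0) = 2.8462
prox(x) = [0.15, 2.8462]
||prox(x)||_1 = 0.15 + 2.8462 = 2.9962


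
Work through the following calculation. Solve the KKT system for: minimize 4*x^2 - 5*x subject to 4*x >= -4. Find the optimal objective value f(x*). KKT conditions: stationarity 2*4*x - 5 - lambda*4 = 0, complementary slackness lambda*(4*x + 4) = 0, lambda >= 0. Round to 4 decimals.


Step 1: Try lambda = 0 (constraint inactive).
Stationarity: 2*4*x - 5 = 0
x* = 5/(2*4) = 0.625
Check constraint: 4*0.625 = 2.5 >= -4 -- satisfied.
Step 2: Compute optimal value.
f(x*) = 4*0.625^2 - 5*0.625 = -1.5625


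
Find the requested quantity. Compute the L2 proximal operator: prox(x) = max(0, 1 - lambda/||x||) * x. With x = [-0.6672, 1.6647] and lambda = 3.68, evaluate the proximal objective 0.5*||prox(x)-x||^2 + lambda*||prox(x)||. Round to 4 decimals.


Step 1: Compute ||x||.
||x|| = 1.7934
Step 2: Compute scaling factor.
scale = max(0, 1 - 3.68/1.7934) = 0.0
Step 3: prox(x) = [-0.0, 0.0]
||prox(x)|| = 0.0
Step 4: Proximal objective.
0.5*||prox-x||^2 = 1.6082
lambda*||prox|| = 0.0
Total = 1.6082
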